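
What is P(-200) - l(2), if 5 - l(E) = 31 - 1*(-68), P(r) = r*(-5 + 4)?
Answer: 294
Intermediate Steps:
P(r) = -r (P(r) = r*(-1) = -r)
l(E) = -94 (l(E) = 5 - (31 - 1*(-68)) = 5 - (31 + 68) = 5 - 1*99 = 5 - 99 = -94)
P(-200) - l(2) = -1*(-200) - 1*(-94) = 200 + 94 = 294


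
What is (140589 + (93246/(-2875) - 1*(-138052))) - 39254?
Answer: 688144379/2875 ≈ 2.3935e+5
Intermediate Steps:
(140589 + (93246/(-2875) - 1*(-138052))) - 39254 = (140589 + (93246*(-1/2875) + 138052)) - 39254 = (140589 + (-93246/2875 + 138052)) - 39254 = (140589 + 396806254/2875) - 39254 = 800999629/2875 - 39254 = 688144379/2875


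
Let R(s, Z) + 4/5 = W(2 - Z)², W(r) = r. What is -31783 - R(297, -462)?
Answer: -1235391/5 ≈ -2.4708e+5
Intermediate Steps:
R(s, Z) = -⅘ + (2 - Z)²
-31783 - R(297, -462) = -31783 - (-⅘ + (-2 - 462)²) = -31783 - (-⅘ + (-464)²) = -31783 - (-⅘ + 215296) = -31783 - 1*1076476/5 = -31783 - 1076476/5 = -1235391/5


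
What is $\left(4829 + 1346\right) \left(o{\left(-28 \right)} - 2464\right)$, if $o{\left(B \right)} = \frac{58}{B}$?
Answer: $- \frac{213191875}{14} \approx -1.5228 \cdot 10^{7}$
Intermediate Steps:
$\left(4829 + 1346\right) \left(o{\left(-28 \right)} - 2464\right) = \left(4829 + 1346\right) \left(\frac{58}{-28} - 2464\right) = 6175 \left(58 \left(- \frac{1}{28}\right) - 2464\right) = 6175 \left(- \frac{29}{14} - 2464\right) = 6175 \left(- \frac{34525}{14}\right) = - \frac{213191875}{14}$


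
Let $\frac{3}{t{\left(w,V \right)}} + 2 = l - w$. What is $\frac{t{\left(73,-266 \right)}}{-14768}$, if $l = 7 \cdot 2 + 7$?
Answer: $\frac{1}{265824} \approx 3.7619 \cdot 10^{-6}$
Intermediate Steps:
$l = 21$ ($l = 14 + 7 = 21$)
$t{\left(w,V \right)} = \frac{3}{19 - w}$ ($t{\left(w,V \right)} = \frac{3}{-2 - \left(-21 + w\right)} = \frac{3}{19 - w}$)
$\frac{t{\left(73,-266 \right)}}{-14768} = \frac{\left(-3\right) \frac{1}{-19 + 73}}{-14768} = - \frac{3}{54} \left(- \frac{1}{14768}\right) = \left(-3\right) \frac{1}{54} \left(- \frac{1}{14768}\right) = \left(- \frac{1}{18}\right) \left(- \frac{1}{14768}\right) = \frac{1}{265824}$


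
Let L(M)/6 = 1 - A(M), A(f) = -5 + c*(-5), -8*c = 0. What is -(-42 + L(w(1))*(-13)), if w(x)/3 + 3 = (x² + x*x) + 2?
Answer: 510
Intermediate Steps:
c = 0 (c = -⅛*0 = 0)
A(f) = -5 (A(f) = -5 + 0*(-5) = -5 + 0 = -5)
w(x) = -3 + 6*x² (w(x) = -9 + 3*((x² + x*x) + 2) = -9 + 3*((x² + x²) + 2) = -9 + 3*(2*x² + 2) = -9 + 3*(2 + 2*x²) = -9 + (6 + 6*x²) = -3 + 6*x²)
L(M) = 36 (L(M) = 6*(1 - 1*(-5)) = 6*(1 + 5) = 6*6 = 36)
-(-42 + L(w(1))*(-13)) = -(-42 + 36*(-13)) = -(-42 - 468) = -1*(-510) = 510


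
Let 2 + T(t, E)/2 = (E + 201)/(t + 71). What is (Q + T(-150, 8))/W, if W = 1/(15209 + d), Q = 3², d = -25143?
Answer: 228482/79 ≈ 2892.2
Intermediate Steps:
T(t, E) = -4 + 2*(201 + E)/(71 + t) (T(t, E) = -4 + 2*((E + 201)/(t + 71)) = -4 + 2*((201 + E)/(71 + t)) = -4 + 2*(201 + E)/(71 + t))
Q = 9
W = -1/9934 (W = 1/(15209 - 25143) = 1/(-9934) = -1/9934 ≈ -0.00010066)
(Q + T(-150, 8))/W = (9 + 2*(59 + 8 - 2*(-150))/(71 - 150))/(-1/9934) = (9 + 2*(59 + 8 + 300)/(-79))*(-9934) = (9 + 2*(-1/79)*367)*(-9934) = (9 - 734/79)*(-9934) = -23/79*(-9934) = 228482/79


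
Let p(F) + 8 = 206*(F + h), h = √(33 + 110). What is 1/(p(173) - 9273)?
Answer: 26357/688623101 - 206*√143/688623101 ≈ 3.4698e-5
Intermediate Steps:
h = √143 ≈ 11.958
p(F) = -8 + 206*F + 206*√143 (p(F) = -8 + 206*(F + √143) = -8 + (206*F + 206*√143) = -8 + 206*F + 206*√143)
1/(p(173) - 9273) = 1/((-8 + 206*173 + 206*√143) - 9273) = 1/((-8 + 35638 + 206*√143) - 9273) = 1/((35630 + 206*√143) - 9273) = 1/(26357 + 206*√143)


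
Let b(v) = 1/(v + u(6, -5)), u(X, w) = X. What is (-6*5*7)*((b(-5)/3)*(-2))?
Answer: 140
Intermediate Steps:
b(v) = 1/(6 + v) (b(v) = 1/(v + 6) = 1/(6 + v))
(-6*5*7)*((b(-5)/3)*(-2)) = (-6*5*7)*((1/(3*(6 - 5)))*(-2)) = (-30*7)*(((⅓)/1)*(-2)) = -210*(⅓)*1*(-2) = -70*(-2) = -210*(-⅔) = 140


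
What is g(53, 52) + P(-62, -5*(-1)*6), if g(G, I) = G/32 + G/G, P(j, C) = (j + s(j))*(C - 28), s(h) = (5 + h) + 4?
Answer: -7275/32 ≈ -227.34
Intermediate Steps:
s(h) = 9 + h
P(j, C) = (-28 + C)*(9 + 2*j) (P(j, C) = (j + (9 + j))*(C - 28) = (9 + 2*j)*(-28 + C) = (-28 + C)*(9 + 2*j))
g(G, I) = 1 + G/32 (g(G, I) = G*(1/32) + 1 = G/32 + 1 = 1 + G/32)
g(53, 52) + P(-62, -5*(-1)*6) = (1 + (1/32)*53) + (-252 - 56*(-62) + (-5*(-1)*6)*(-62) + (-5*(-1)*6)*(9 - 62)) = (1 + 53/32) + (-252 + 3472 + (5*6)*(-62) + (5*6)*(-53)) = 85/32 + (-252 + 3472 + 30*(-62) + 30*(-53)) = 85/32 + (-252 + 3472 - 1860 - 1590) = 85/32 - 230 = -7275/32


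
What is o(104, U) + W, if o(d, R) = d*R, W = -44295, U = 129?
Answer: -30879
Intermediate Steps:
o(d, R) = R*d
o(104, U) + W = 129*104 - 44295 = 13416 - 44295 = -30879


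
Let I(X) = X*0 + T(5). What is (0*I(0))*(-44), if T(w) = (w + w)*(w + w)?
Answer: 0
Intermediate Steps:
T(w) = 4*w**2 (T(w) = (2*w)*(2*w) = 4*w**2)
I(X) = 100 (I(X) = X*0 + 4*5**2 = 0 + 4*25 = 0 + 100 = 100)
(0*I(0))*(-44) = (0*100)*(-44) = 0*(-44) = 0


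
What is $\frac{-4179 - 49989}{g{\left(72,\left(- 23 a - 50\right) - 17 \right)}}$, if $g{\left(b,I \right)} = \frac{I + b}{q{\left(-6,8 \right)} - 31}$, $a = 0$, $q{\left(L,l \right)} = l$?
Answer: $\frac{1245864}{5} \approx 2.4917 \cdot 10^{5}$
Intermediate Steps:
$g{\left(b,I \right)} = - \frac{I}{23} - \frac{b}{23}$ ($g{\left(b,I \right)} = \frac{I + b}{8 - 31} = \frac{I + b}{-23} = \left(I + b\right) \left(- \frac{1}{23}\right) = - \frac{I}{23} - \frac{b}{23}$)
$\frac{-4179 - 49989}{g{\left(72,\left(- 23 a - 50\right) - 17 \right)}} = \frac{-4179 - 49989}{- \frac{\left(\left(-23\right) 0 - 50\right) - 17}{23} - \frac{72}{23}} = \frac{-4179 - 49989}{- \frac{\left(0 - 50\right) - 17}{23} - \frac{72}{23}} = - \frac{54168}{- \frac{-50 - 17}{23} - \frac{72}{23}} = - \frac{54168}{\left(- \frac{1}{23}\right) \left(-67\right) - \frac{72}{23}} = - \frac{54168}{\frac{67}{23} - \frac{72}{23}} = - \frac{54168}{- \frac{5}{23}} = \left(-54168\right) \left(- \frac{23}{5}\right) = \frac{1245864}{5}$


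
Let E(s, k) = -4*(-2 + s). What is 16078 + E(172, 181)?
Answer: 15398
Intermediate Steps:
E(s, k) = 8 - 4*s
16078 + E(172, 181) = 16078 + (8 - 4*172) = 16078 + (8 - 688) = 16078 - 680 = 15398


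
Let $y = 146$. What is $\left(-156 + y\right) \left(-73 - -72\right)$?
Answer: $10$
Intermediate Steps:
$\left(-156 + y\right) \left(-73 - -72\right) = \left(-156 + 146\right) \left(-73 - -72\right) = - 10 \left(-73 + 72\right) = \left(-10\right) \left(-1\right) = 10$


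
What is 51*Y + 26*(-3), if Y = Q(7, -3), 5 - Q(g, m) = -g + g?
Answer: 177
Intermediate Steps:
Q(g, m) = 5 (Q(g, m) = 5 - (-g + g) = 5 - 1*0 = 5 + 0 = 5)
Y = 5
51*Y + 26*(-3) = 51*5 + 26*(-3) = 255 - 78 = 177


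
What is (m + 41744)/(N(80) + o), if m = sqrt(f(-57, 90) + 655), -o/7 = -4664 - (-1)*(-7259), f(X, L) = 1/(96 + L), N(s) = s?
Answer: 41744/83541 + sqrt(22660566)/15538626 ≈ 0.49999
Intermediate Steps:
o = 83461 (o = -7*(-4664 - (-1)*(-7259)) = -7*(-4664 - 1*7259) = -7*(-4664 - 7259) = -7*(-11923) = 83461)
m = sqrt(22660566)/186 (m = sqrt(1/(96 + 90) + 655) = sqrt(1/186 + 655) = sqrt(121831/186) = sqrt(22660566)/186 ≈ 25.593)
(m + 41744)/(N(80) + o) = (sqrt(22660566)/186 + 41744)/(80 + 83461) = (41744 + sqrt(22660566)/186)/83541 = (41744 + sqrt(22660566)/186)*(1/83541) = 41744/83541 + sqrt(22660566)/15538626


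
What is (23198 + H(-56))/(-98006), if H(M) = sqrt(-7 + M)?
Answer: -11599/49003 - 3*I*sqrt(7)/98006 ≈ -0.2367 - 8.0987e-5*I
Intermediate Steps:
(23198 + H(-56))/(-98006) = (23198 + sqrt(-7 - 56))/(-98006) = (23198 + sqrt(-63))*(-1/98006) = (23198 + 3*I*sqrt(7))*(-1/98006) = -11599/49003 - 3*I*sqrt(7)/98006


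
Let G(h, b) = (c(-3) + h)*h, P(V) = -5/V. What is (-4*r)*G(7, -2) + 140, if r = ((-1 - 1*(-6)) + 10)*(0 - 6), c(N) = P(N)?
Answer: 21980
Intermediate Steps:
c(N) = -5/N
G(h, b) = h*(5/3 + h) (G(h, b) = (-5/(-3) + h)*h = (-5*(-⅓) + h)*h = (5/3 + h)*h = h*(5/3 + h))
r = -90 (r = ((-1 + 6) + 10)*(-6) = (5 + 10)*(-6) = 15*(-6) = -90)
(-4*r)*G(7, -2) + 140 = (-4*(-90))*((⅓)*7*(5 + 3*7)) + 140 = 360*((⅓)*7*(5 + 21)) + 140 = 360*((⅓)*7*26) + 140 = 360*(182/3) + 140 = 21840 + 140 = 21980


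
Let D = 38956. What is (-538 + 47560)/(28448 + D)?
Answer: 7837/11234 ≈ 0.69761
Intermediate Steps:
(-538 + 47560)/(28448 + D) = (-538 + 47560)/(28448 + 38956) = 47022/67404 = 47022*(1/67404) = 7837/11234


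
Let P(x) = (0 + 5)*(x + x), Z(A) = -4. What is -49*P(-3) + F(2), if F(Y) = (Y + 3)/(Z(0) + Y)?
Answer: 2935/2 ≈ 1467.5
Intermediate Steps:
P(x) = 10*x (P(x) = 5*(2*x) = 10*x)
F(Y) = (3 + Y)/(-4 + Y) (F(Y) = (Y + 3)/(-4 + Y) = (3 + Y)/(-4 + Y))
-49*P(-3) + F(2) = -490*(-3) + (3 + 2)/(-4 + 2) = -49*(-30) + 5/(-2) = 1470 - ½*5 = 1470 - 5/2 = 2935/2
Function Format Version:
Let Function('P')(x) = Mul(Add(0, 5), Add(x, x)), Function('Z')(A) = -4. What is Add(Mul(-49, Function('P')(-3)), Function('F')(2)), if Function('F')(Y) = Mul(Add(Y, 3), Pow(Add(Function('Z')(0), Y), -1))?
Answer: Rational(2935, 2) ≈ 1467.5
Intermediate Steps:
Function('P')(x) = Mul(10, x) (Function('P')(x) = Mul(5, Mul(2, x)) = Mul(10, x))
Function('F')(Y) = Mul(Pow(Add(-4, Y), -1), Add(3, Y)) (Function('F')(Y) = Mul(Add(Y, 3), Pow(Add(-4, Y), -1)) = Mul(Add(3, Y), Pow(Add(-4, Y), -1)) = Mul(Pow(Add(-4, Y), -1), Add(3, Y)))
Add(Mul(-49, Function('P')(-3)), Function('F')(2)) = Add(Mul(-49, Mul(10, -3)), Mul(Pow(Add(-4, 2), -1), Add(3, 2))) = Add(Mul(-49, -30), Mul(Pow(-2, -1), 5)) = Add(1470, Mul(Rational(-1, 2), 5)) = Add(1470, Rational(-5, 2)) = Rational(2935, 2)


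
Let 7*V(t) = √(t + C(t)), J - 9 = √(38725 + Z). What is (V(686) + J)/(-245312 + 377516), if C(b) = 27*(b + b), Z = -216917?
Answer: 3/44068 + √770/132204 + I*√11137/33051 ≈ 0.00027797 + 0.003193*I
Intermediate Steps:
J = 9 + 4*I*√11137 (J = 9 + √(38725 - 216917) = 9 + √(-178192) = 9 + 4*I*√11137 ≈ 9.0 + 422.13*I)
C(b) = 54*b (C(b) = 27*(2*b) = 54*b)
V(t) = √55*√t/7 (V(t) = √(t + 54*t)/7 = √(55*t)/7 = (√55*√t)/7 = √55*√t/7)
(V(686) + J)/(-245312 + 377516) = (√55*√686/7 + (9 + 4*I*√11137))/(-245312 + 377516) = (√55*(7*√14)/7 + (9 + 4*I*√11137))/132204 = (√770 + (9 + 4*I*√11137))*(1/132204) = (9 + √770 + 4*I*√11137)*(1/132204) = 3/44068 + √770/132204 + I*√11137/33051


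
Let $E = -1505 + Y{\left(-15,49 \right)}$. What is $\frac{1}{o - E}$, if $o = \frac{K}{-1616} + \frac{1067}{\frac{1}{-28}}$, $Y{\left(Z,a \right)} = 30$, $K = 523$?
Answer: $- \frac{1616}{45896539} \approx -3.521 \cdot 10^{-5}$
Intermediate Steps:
$E = -1475$ ($E = -1505 + 30 = -1475$)
$o = - \frac{48280139}{1616}$ ($o = \frac{523}{-1616} + \frac{1067}{\frac{1}{-28}} = 523 \left(- \frac{1}{1616}\right) + \frac{1067}{- \frac{1}{28}} = - \frac{523}{1616} + 1067 \left(-28\right) = - \frac{523}{1616} - 29876 = - \frac{48280139}{1616} \approx -29876.0$)
$\frac{1}{o - E} = \frac{1}{- \frac{48280139}{1616} - -1475} = \frac{1}{- \frac{48280139}{1616} + 1475} = \frac{1}{- \frac{45896539}{1616}} = - \frac{1616}{45896539}$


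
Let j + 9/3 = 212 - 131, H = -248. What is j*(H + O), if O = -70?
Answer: -24804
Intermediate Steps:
j = 78 (j = -3 + (212 - 131) = -3 + 81 = 78)
j*(H + O) = 78*(-248 - 70) = 78*(-318) = -24804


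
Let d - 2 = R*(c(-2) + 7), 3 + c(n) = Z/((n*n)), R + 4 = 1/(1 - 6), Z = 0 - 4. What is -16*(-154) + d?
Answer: 12267/5 ≈ 2453.4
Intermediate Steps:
Z = -4
R = -21/5 (R = -4 + 1/(1 - 6) = -4 + 1/(-5) = -4 - 1/5 = -21/5 ≈ -4.2000)
c(n) = -3 - 4/n**2
d = -53/5 (d = 2 - 21*((-3 - 4/(-2)**2) + 7)/5 = 2 - 21*((-3 - 4*1/4) + 7)/5 = 2 - 21*((-3 - 1) + 7)/5 = 2 - 21*(-4 + 7)/5 = 2 - 21/5*3 = 2 - 63/5 = -53/5 ≈ -10.600)
-16*(-154) + d = -16*(-154) - 53/5 = 2464 - 53/5 = 12267/5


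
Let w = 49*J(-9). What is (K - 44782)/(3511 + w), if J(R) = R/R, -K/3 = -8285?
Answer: -19927/3560 ≈ -5.5975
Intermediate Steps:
K = 24855 (K = -3*(-8285) = 24855)
J(R) = 1
w = 49 (w = 49*1 = 49)
(K - 44782)/(3511 + w) = (24855 - 44782)/(3511 + 49) = -19927/3560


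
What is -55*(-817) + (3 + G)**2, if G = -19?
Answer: 45191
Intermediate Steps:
-55*(-817) + (3 + G)**2 = -55*(-817) + (3 - 19)**2 = 44935 + (-16)**2 = 44935 + 256 = 45191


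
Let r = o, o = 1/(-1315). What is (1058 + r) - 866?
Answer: 252479/1315 ≈ 192.00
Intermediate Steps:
o = -1/1315 ≈ -0.00076046
r = -1/1315 ≈ -0.00076046
(1058 + r) - 866 = (1058 - 1/1315) - 866 = 1391269/1315 - 866 = 252479/1315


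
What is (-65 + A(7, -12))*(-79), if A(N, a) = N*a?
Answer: 11771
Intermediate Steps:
(-65 + A(7, -12))*(-79) = (-65 + 7*(-12))*(-79) = (-65 - 84)*(-79) = -149*(-79) = 11771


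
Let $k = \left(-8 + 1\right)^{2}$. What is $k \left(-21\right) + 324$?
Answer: $-705$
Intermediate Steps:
$k = 49$ ($k = \left(-7\right)^{2} = 49$)
$k \left(-21\right) + 324 = 49 \left(-21\right) + 324 = -1029 + 324 = -705$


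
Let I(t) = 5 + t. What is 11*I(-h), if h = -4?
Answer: 99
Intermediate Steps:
11*I(-h) = 11*(5 - 1*(-4)) = 11*(5 + 4) = 11*9 = 99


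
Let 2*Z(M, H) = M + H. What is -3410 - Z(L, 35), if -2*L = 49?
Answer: -13661/4 ≈ -3415.3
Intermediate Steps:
L = -49/2 (L = -1/2*49 = -49/2 ≈ -24.500)
Z(M, H) = H/2 + M/2 (Z(M, H) = (M + H)/2 = (H + M)/2 = H/2 + M/2)
-3410 - Z(L, 35) = -3410 - ((1/2)*35 + (1/2)*(-49/2)) = -3410 - (35/2 - 49/4) = -3410 - 1*21/4 = -3410 - 21/4 = -13661/4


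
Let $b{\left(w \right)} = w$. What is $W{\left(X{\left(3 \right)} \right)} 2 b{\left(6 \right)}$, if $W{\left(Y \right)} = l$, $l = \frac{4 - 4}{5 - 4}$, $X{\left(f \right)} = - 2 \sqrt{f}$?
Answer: $0$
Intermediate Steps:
$l = 0$ ($l = \frac{0}{1} = 0 \cdot 1 = 0$)
$W{\left(Y \right)} = 0$
$W{\left(X{\left(3 \right)} \right)} 2 b{\left(6 \right)} = 0 \cdot 2 \cdot 6 = 0 \cdot 6 = 0$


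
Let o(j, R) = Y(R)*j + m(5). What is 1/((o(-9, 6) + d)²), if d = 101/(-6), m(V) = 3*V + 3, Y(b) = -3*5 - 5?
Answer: 36/1181569 ≈ 3.0468e-5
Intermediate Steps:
Y(b) = -20 (Y(b) = -15 - 5 = -20)
m(V) = 3 + 3*V
d = -101/6 (d = 101*(-⅙) = -101/6 ≈ -16.833)
o(j, R) = 18 - 20*j (o(j, R) = -20*j + (3 + 3*5) = -20*j + (3 + 15) = -20*j + 18 = 18 - 20*j)
1/((o(-9, 6) + d)²) = 1/(((18 - 20*(-9)) - 101/6)²) = 1/(((18 + 180) - 101/6)²) = 1/((198 - 101/6)²) = 1/((1087/6)²) = 1/(1181569/36) = 36/1181569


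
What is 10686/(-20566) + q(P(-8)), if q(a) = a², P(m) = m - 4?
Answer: 113493/791 ≈ 143.48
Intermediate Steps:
P(m) = -4 + m
10686/(-20566) + q(P(-8)) = 10686/(-20566) + (-4 - 8)² = 10686*(-1/20566) + (-12)² = -411/791 + 144 = 113493/791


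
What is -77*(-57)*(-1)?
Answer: -4389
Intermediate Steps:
-77*(-57)*(-1) = 4389*(-1) = -4389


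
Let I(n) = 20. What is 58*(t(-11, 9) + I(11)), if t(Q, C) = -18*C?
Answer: -8236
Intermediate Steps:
58*(t(-11, 9) + I(11)) = 58*(-18*9 + 20) = 58*(-162 + 20) = 58*(-142) = -8236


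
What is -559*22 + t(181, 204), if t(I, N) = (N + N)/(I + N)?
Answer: -4734322/385 ≈ -12297.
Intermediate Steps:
t(I, N) = 2*N/(I + N) (t(I, N) = (2*N)/(I + N) = 2*N/(I + N))
-559*22 + t(181, 204) = -559*22 + 2*204/(181 + 204) = -12298 + 2*204/385 = -12298 + 2*204*(1/385) = -12298 + 408/385 = -4734322/385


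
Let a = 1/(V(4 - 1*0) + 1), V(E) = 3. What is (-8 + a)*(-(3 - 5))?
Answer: -31/2 ≈ -15.500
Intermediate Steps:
a = 1/4 (a = 1/(3 + 1) = 1/4 ≈ 0.25000)
(-8 + a)*(-(3 - 5)) = (-8 + 1/4)*(-(3 - 5)) = -(-31)*(-2)/4 = -31/4*2 = -31/2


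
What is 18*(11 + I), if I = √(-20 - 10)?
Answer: 198 + 18*I*√30 ≈ 198.0 + 98.59*I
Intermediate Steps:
I = I*√30 (I = √(-30) = I*√30 ≈ 5.4772*I)
18*(11 + I) = 18*(11 + I*√30) = 198 + 18*I*√30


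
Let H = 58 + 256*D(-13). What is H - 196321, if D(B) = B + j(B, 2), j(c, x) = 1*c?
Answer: -202919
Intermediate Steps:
j(c, x) = c
D(B) = 2*B (D(B) = B + B = 2*B)
H = -6598 (H = 58 + 256*(2*(-13)) = 58 + 256*(-26) = 58 - 6656 = -6598)
H - 196321 = -6598 - 196321 = -202919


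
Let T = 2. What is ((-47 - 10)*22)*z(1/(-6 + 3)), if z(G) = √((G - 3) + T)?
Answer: -836*I*√3 ≈ -1448.0*I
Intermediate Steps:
z(G) = √(-1 + G) (z(G) = √((G - 3) + 2) = √((-3 + G) + 2) = √(-1 + G))
((-47 - 10)*22)*z(1/(-6 + 3)) = ((-47 - 10)*22)*√(-1 + 1/(-6 + 3)) = (-57*22)*√(-1 + 1/(-3)) = -1254*√(-1 - ⅓) = -836*I*√3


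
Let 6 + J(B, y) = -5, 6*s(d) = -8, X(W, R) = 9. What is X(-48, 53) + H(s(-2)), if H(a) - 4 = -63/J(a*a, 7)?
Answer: 206/11 ≈ 18.727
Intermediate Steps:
s(d) = -4/3 (s(d) = (⅙)*(-8) = -4/3)
J(B, y) = -11 (J(B, y) = -6 - 5 = -11)
H(a) = 107/11 (H(a) = 4 - 63/(-11) = 4 - 63*(-1/11) = 4 + 63/11 = 107/11)
X(-48, 53) + H(s(-2)) = 9 + 107/11 = 206/11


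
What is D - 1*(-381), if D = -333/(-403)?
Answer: 153876/403 ≈ 381.83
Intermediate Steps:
D = 333/403 (D = -333*(-1/403) = 333/403 ≈ 0.82630)
D - 1*(-381) = 333/403 - 1*(-381) = 333/403 + 381 = 153876/403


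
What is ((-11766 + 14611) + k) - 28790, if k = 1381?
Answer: -24564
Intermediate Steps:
((-11766 + 14611) + k) - 28790 = ((-11766 + 14611) + 1381) - 28790 = (2845 + 1381) - 28790 = 4226 - 28790 = -24564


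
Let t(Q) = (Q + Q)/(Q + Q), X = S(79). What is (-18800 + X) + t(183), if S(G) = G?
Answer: -18720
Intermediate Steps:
X = 79
t(Q) = 1 (t(Q) = (2*Q)/((2*Q)) = (2*Q)*(1/(2*Q)) = 1)
(-18800 + X) + t(183) = (-18800 + 79) + 1 = -18721 + 1 = -18720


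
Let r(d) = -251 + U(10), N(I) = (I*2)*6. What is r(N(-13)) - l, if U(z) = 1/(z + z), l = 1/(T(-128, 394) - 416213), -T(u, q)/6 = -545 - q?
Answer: -2060695981/8211580 ≈ -250.95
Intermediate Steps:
T(u, q) = 3270 + 6*q (T(u, q) = -6*(-545 - q) = 3270 + 6*q)
l = -1/410579 (l = 1/((3270 + 6*394) - 416213) = 1/((3270 + 2364) - 416213) = 1/(5634 - 416213) = 1/(-410579) = -1/410579 ≈ -2.4356e-6)
U(z) = 1/(2*z)
N(I) = 12*I (N(I) = (2*I)*6 = 12*I)
r(d) = -5019/20 (r(d) = -251 + (½)/10 = -251 + (½)*(⅒) = -251 + 1/20 = -5019/20)
r(N(-13)) - l = -5019/20 - 1*(-1/410579) = -5019/20 + 1/410579 = -2060695981/8211580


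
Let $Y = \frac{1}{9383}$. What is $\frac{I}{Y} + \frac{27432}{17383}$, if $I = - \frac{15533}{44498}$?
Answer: $- \frac{2532284465101}{773508734} \approx -3273.8$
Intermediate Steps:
$I = - \frac{15533}{44498}$ ($I = \left(-15533\right) \frac{1}{44498} = - \frac{15533}{44498} \approx -0.34907$)
$Y = \frac{1}{9383} \approx 0.00010658$
$\frac{I}{Y} + \frac{27432}{17383} = - \frac{15533 \frac{1}{\frac{1}{9383}}}{44498} + \frac{27432}{17383} = \left(- \frac{15533}{44498}\right) 9383 + 27432 \cdot \frac{1}{17383} = - \frac{145746139}{44498} + \frac{27432}{17383} = - \frac{2532284465101}{773508734}$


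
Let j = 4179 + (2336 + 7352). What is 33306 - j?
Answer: 19439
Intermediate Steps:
j = 13867 (j = 4179 + 9688 = 13867)
33306 - j = 33306 - 1*13867 = 33306 - 13867 = 19439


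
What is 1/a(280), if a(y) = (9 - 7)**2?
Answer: 1/4 ≈ 0.25000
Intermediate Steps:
a(y) = 4 (a(y) = 2**2 = 4)
1/a(280) = 1/4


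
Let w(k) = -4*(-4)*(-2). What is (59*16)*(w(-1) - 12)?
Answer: -41536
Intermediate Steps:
w(k) = -32 (w(k) = 16*(-2) = -32)
(59*16)*(w(-1) - 12) = (59*16)*(-32 - 12) = 944*(-44) = -41536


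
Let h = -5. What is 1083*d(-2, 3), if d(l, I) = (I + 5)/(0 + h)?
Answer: -8664/5 ≈ -1732.8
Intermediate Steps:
d(l, I) = -1 - I/5 (d(l, I) = (I + 5)/(0 - 5) = (5 + I)/(-5) = (5 + I)*(-⅕) = -1 - I/5)
1083*d(-2, 3) = 1083*(-1 - ⅕*3) = 1083*(-1 - ⅗) = 1083*(-8/5) = -8664/5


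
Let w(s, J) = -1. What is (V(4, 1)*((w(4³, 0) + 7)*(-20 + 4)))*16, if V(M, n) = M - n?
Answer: -4608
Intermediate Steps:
(V(4, 1)*((w(4³, 0) + 7)*(-20 + 4)))*16 = ((4 - 1*1)*((-1 + 7)*(-20 + 4)))*16 = ((4 - 1)*(6*(-16)))*16 = (3*(-96))*16 = -288*16 = -4608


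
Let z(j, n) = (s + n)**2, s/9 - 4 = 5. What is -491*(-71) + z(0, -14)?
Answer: 39350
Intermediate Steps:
s = 81 (s = 36 + 9*5 = 36 + 45 = 81)
z(j, n) = (81 + n)**2
-491*(-71) + z(0, -14) = -491*(-71) + (81 - 14)**2 = 34861 + 67**2 = 34861 + 4489 = 39350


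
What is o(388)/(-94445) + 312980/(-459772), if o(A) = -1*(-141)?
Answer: -7406055988/10855791635 ≈ -0.68222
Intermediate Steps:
o(A) = 141
o(388)/(-94445) + 312980/(-459772) = 141/(-94445) + 312980/(-459772) = 141*(-1/94445) + 312980*(-1/459772) = -141/94445 - 78245/114943 = -7406055988/10855791635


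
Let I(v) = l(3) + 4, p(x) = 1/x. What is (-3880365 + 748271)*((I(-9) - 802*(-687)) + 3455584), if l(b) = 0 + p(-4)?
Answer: -25097856035609/2 ≈ -1.2549e+13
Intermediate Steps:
l(b) = -¼ (l(b) = 0 + 1/(-4) = 0 - ¼ = -¼)
I(v) = 15/4 (I(v) = -¼ + 4 = 15/4)
(-3880365 + 748271)*((I(-9) - 802*(-687)) + 3455584) = (-3880365 + 748271)*((15/4 - 802*(-687)) + 3455584) = -3132094*((15/4 + 550974) + 3455584) = -3132094*(2203911/4 + 3455584) = -3132094*16026247/4 = -25097856035609/2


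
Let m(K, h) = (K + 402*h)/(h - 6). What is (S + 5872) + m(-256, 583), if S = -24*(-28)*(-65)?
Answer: -21581106/577 ≈ -37402.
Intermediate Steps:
m(K, h) = (K + 402*h)/(-6 + h)
S = -43680 (S = 672*(-65) = -43680)
(S + 5872) + m(-256, 583) = (-43680 + 5872) + (-256 + 402*583)/(-6 + 583) = -37808 + (-256 + 234366)/577 = -37808 + (1/577)*234110 = -37808 + 234110/577 = -21581106/577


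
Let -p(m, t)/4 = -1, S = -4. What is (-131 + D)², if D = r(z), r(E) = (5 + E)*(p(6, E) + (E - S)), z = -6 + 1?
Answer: 17161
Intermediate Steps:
p(m, t) = 4 (p(m, t) = -4*(-1) = 4)
z = -5
r(E) = (5 + E)*(8 + E) (r(E) = (5 + E)*(4 + (E - 1*(-4))) = (5 + E)*(4 + (E + 4)) = (5 + E)*(4 + (4 + E)) = (5 + E)*(8 + E))
D = 0 (D = 40 + (-5)² + 13*(-5) = 40 + 25 - 65 = 0)
(-131 + D)² = (-131 + 0)² = (-131)² = 17161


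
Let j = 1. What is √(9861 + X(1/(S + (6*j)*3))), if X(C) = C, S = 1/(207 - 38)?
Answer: 2*√22827971314/3043 ≈ 99.303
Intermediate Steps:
S = 1/169 ≈ 0.0059172
√(9861 + X(1/(S + (6*j)*3))) = √(9861 + 1/(1/169 + (6*1)*3)) = √(9861 + 1/(1/169 + 6*3)) = √(9861 + 1/(1/169 + 18)) = √(9861 + 1/(3043/169)) = √(9861 + 169/3043) = √(30007192/3043) = 2*√22827971314/3043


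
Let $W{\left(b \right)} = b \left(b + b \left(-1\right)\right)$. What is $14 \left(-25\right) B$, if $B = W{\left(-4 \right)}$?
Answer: $0$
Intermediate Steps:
$W{\left(b \right)} = 0$ ($W{\left(b \right)} = b \left(b - b\right) = b 0 = 0$)
$B = 0$
$14 \left(-25\right) B = 14 \left(-25\right) 0 = \left(-350\right) 0 = 0$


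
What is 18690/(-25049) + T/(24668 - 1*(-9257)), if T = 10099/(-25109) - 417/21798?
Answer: -472166436513797/632803649179290 ≈ -0.74615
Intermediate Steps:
T = -1568765/3723306 (T = 10099*(-1/25109) - 417*1/21798 = -10099/25109 - 139/7266 = -1568765/3723306 ≈ -0.42134)
18690/(-25049) + T/(24668 - 1*(-9257)) = 18690/(-25049) - 1568765/(3723306*(24668 - 1*(-9257))) = 18690*(-1/25049) - 1568765/(3723306*(24668 + 9257)) = -18690/25049 - 1568765/3723306/33925 = -18690/25049 - 1568765/3723306*1/33925 = -18690/25049 - 313753/25262631210 = -472166436513797/632803649179290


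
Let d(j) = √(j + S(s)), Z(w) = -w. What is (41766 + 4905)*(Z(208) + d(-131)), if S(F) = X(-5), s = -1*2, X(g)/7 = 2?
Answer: -9707568 + 140013*I*√13 ≈ -9.7076e+6 + 5.0482e+5*I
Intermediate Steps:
X(g) = 14 (X(g) = 7*2 = 14)
s = -2
S(F) = 14
d(j) = √(14 + j) (d(j) = √(j + 14) = √(14 + j))
(41766 + 4905)*(Z(208) + d(-131)) = (41766 + 4905)*(-1*208 + √(14 - 131)) = 46671*(-208 + √(-117)) = 46671*(-208 + 3*I*√13) = -9707568 + 140013*I*√13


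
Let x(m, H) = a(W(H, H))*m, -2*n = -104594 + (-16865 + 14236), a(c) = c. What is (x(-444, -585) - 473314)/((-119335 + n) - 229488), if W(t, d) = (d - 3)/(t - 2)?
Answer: 556192780/346578301 ≈ 1.6048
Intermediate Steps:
W(t, d) = (-3 + d)/(-2 + t)
n = 107223/2 (n = -(-104594 + (-16865 + 14236))/2 = -(-104594 - 2629)/2 = -½*(-107223) = 107223/2 ≈ 53612.)
x(m, H) = m*(-3 + H)/(-2 + H) (x(m, H) = ((-3 + H)/(-2 + H))*m = m*(-3 + H)/(-2 + H))
(x(-444, -585) - 473314)/((-119335 + n) - 229488) = (-444*(-3 - 585)/(-2 - 585) - 473314)/((-119335 + 107223/2) - 229488) = (-444*(-588)/(-587) - 473314)/(-131447/2 - 229488) = (-444*(-1/587)*(-588) - 473314)/(-590423/2) = (-261072/587 - 473314)*(-2/590423) = -278096390/587*(-2/590423) = 556192780/346578301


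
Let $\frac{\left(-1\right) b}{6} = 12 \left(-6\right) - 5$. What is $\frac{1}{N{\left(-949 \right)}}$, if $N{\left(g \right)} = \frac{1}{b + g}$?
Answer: $-487$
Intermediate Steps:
$b = 462$ ($b = - 6 \left(12 \left(-6\right) - 5\right) = - 6 \left(-72 - 5\right) = \left(-6\right) \left(-77\right) = 462$)
$N{\left(g \right)} = \frac{1}{462 + g}$
$\frac{1}{N{\left(-949 \right)}} = \frac{1}{\frac{1}{462 - 949}} = \frac{1}{\frac{1}{-487}} = \frac{1}{- \frac{1}{487}} = -487$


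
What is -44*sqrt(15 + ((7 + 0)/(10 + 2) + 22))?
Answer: -22*sqrt(1353)/3 ≈ -269.74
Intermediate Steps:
-44*sqrt(15 + ((7 + 0)/(10 + 2) + 22)) = -44*sqrt(15 + (7/12 + 22)) = -44*sqrt(15 + 271/12) = -22*sqrt(1353)/3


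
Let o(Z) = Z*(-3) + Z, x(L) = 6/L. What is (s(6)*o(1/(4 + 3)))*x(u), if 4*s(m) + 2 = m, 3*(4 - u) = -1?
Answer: -36/91 ≈ -0.39560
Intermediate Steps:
u = 13/3 (u = 4 - 1/3*(-1) = 4 + 1/3 = 13/3 ≈ 4.3333)
s(m) = -1/2 + m/4
o(Z) = -2*Z (o(Z) = -3*Z + Z = -2*Z)
(s(6)*o(1/(4 + 3)))*x(u) = ((-1/2 + (1/4)*6)*(-2/(4 + 3)))*(6/(13/3)) = ((-1/2 + 3/2)*(-2/7))*(6*(3/13)) = (1*(-2*1/7))*(18/13) = (1*(-2/7))*(18/13) = -2/7*18/13 = -36/91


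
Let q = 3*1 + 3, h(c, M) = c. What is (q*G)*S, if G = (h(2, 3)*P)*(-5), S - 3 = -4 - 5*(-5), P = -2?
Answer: 2880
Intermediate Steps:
q = 6 (q = 3 + 3 = 6)
S = 24 (S = 3 + (-4 - 5*(-5)) = 3 + (-4 + 25) = 3 + 21 = 24)
G = 20 (G = (2*(-2))*(-5) = -4*(-5) = 20)
(q*G)*S = (6*20)*24 = 120*24 = 2880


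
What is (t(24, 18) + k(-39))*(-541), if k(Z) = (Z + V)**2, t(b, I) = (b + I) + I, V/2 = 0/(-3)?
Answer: -855321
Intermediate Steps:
V = 0 (V = 2*(0/(-3)) = 2*(0*(-1/3)) = 2*0 = 0)
t(b, I) = b + 2*I (t(b, I) = (I + b) + I = b + 2*I)
k(Z) = Z**2 (k(Z) = (Z + 0)**2 = Z**2)
(t(24, 18) + k(-39))*(-541) = ((24 + 2*18) + (-39)**2)*(-541) = ((24 + 36) + 1521)*(-541) = (60 + 1521)*(-541) = 1581*(-541) = -855321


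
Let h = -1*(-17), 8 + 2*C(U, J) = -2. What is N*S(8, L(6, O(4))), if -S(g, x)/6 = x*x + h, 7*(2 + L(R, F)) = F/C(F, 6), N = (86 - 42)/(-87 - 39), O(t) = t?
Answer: 385748/8575 ≈ 44.985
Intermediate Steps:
C(U, J) = -5 (C(U, J) = -4 + (½)*(-2) = -4 - 1 = -5)
h = 17
N = -22/63 (N = 44/(-126) = 44*(-1/126) = -22/63 ≈ -0.34921)
L(R, F) = -2 - F/35 (L(R, F) = -2 + (F/(-5))/7 = -2 + (F*(-⅕))/7 = -2 + (-F/5)/7 = -2 - F/35)
S(g, x) = -102 - 6*x² (S(g, x) = -6*(x*x + 17) = -6*(x² + 17) = -6*(17 + x²) = -102 - 6*x²)
N*S(8, L(6, O(4))) = -22*(-102 - 6*(-2 - 1/35*4)²)/63 = -22*(-102 - 6*(-2 - 4/35)²)/63 = -22*(-102 - 6*(-74/35)²)/63 = -22*(-102 - 6*5476/1225)/63 = -22*(-102 - 32856/1225)/63 = -22/63*(-157806/1225) = 385748/8575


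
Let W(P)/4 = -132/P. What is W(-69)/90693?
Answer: 176/2085939 ≈ 8.4374e-5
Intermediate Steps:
W(P) = -528/P (W(P) = 4*(-132/P) = -528/P)
W(-69)/90693 = -528/(-69)/90693 = -528*(-1/69)*(1/90693) = (176/23)*(1/90693) = 176/2085939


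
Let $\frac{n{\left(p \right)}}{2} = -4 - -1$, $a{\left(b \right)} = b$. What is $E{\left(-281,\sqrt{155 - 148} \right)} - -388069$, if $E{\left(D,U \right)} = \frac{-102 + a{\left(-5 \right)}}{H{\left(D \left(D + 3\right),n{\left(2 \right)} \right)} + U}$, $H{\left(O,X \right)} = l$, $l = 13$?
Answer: $\frac{62865787}{162} + \frac{107 \sqrt{7}}{162} \approx 3.8806 \cdot 10^{5}$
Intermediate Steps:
$n{\left(p \right)} = -6$ ($n{\left(p \right)} = 2 \left(-4 - -1\right) = 2 \left(-4 + 1\right) = 2 \left(-3\right) = -6$)
$H{\left(O,X \right)} = 13$
$E{\left(D,U \right)} = - \frac{107}{13 + U}$ ($E{\left(D,U \right)} = \frac{-102 - 5}{13 + U} = - \frac{107}{13 + U}$)
$E{\left(-281,\sqrt{155 - 148} \right)} - -388069 = - \frac{107}{13 + \sqrt{155 - 148}} - -388069 = - \frac{107}{13 + \sqrt{7}} + 388069 = 388069 - \frac{107}{13 + \sqrt{7}}$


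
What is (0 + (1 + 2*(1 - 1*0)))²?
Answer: 9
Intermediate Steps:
(0 + (1 + 2*(1 - 1*0)))² = (0 + (1 + 2*(1 + 0)))² = (0 + (1 + 2*1))² = (0 + (1 + 2))² = (0 + 3)² = 3² = 9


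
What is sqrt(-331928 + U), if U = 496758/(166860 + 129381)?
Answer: I*sqrt(3236603622026610)/98747 ≈ 576.13*I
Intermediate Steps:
U = 165586/98747 (U = 496758/296241 = 496758*(1/296241) = 165586/98747 ≈ 1.6769)
sqrt(-331928 + U) = sqrt(-331928 + 165586/98747) = sqrt(-32776728630/98747) = I*sqrt(3236603622026610)/98747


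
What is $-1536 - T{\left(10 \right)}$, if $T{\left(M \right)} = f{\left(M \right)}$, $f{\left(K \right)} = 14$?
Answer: $-1550$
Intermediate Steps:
$T{\left(M \right)} = 14$
$-1536 - T{\left(10 \right)} = -1536 - 14 = -1550$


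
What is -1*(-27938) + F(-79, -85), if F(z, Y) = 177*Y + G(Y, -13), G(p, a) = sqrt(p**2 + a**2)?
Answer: 12893 + sqrt(7394) ≈ 12979.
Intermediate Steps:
G(p, a) = sqrt(a**2 + p**2)
F(z, Y) = sqrt(169 + Y**2) + 177*Y (F(z, Y) = 177*Y + sqrt((-13)**2 + Y**2) = 177*Y + sqrt(169 + Y**2) = sqrt(169 + Y**2) + 177*Y)
-1*(-27938) + F(-79, -85) = -1*(-27938) + (sqrt(169 + (-85)**2) + 177*(-85)) = 27938 + (sqrt(169 + 7225) - 15045) = 27938 + (sqrt(7394) - 15045) = 27938 + (-15045 + sqrt(7394)) = 12893 + sqrt(7394)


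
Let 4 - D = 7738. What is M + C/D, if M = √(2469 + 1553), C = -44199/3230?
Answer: 14733/8326940 + √4022 ≈ 63.421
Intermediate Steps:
D = -7734 (D = 4 - 1*7738 = 4 - 7738 = -7734)
C = -44199/3230 (C = -44199*1/3230 = -44199/3230 ≈ -13.684)
M = √4022 ≈ 63.419
M + C/D = √4022 - 44199/3230/(-7734) = √4022 - 44199/3230*(-1/7734) = √4022 + 14733/8326940 = 14733/8326940 + √4022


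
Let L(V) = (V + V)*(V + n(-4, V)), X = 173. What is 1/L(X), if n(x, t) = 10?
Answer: 1/63318 ≈ 1.5793e-5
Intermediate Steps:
L(V) = 2*V*(10 + V) (L(V) = (V + V)*(V + 10) = (2*V)*(10 + V) = 2*V*(10 + V))
1/L(X) = 1/(2*173*(10 + 173)) = 1/(2*173*183) = 1/63318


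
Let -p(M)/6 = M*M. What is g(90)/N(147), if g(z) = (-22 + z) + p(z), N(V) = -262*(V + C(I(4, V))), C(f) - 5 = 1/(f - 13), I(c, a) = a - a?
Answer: 315458/258725 ≈ 1.2193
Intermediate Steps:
p(M) = -6*M² (p(M) = -6*M*M = -6*M²)
I(c, a) = 0
C(f) = 5 + 1/(-13 + f) (C(f) = 5 + 1/(f - 13) = 5 + 1/(-13 + f))
N(V) = -16768/13 - 262*V (N(V) = -262*(V + (-64 + 5*0)/(-13 + 0)) = -262*(V + (-64 + 0)/(-13)) = -262*(V - 1/13*(-64)) = -262*(V + 64/13) = -262*(64/13 + V) = -16768/13 - 262*V)
g(z) = -22 + z - 6*z² (g(z) = (-22 + z) - 6*z² = -22 + z - 6*z²)
g(90)/N(147) = (-22 + 90 - 6*90²)/(-16768/13 - 262*147) = (-22 + 90 - 6*8100)/(-16768/13 - 38514) = (-22 + 90 - 48600)/(-517450/13) = -48532*(-13/517450) = 315458/258725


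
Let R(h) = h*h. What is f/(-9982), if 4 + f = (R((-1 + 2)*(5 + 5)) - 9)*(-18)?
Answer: 821/4991 ≈ 0.16450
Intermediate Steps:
R(h) = h²
f = -1642 (f = -4 + (((-1 + 2)*(5 + 5))² - 9)*(-18) = -4 + ((1*10)² - 9)*(-18) = -4 + (10² - 9)*(-18) = -4 + (100 - 9)*(-18) = -4 + 91*(-18) = -4 - 1638 = -1642)
f/(-9982) = -1642/(-9982) = -1642*(-1/9982) = 821/4991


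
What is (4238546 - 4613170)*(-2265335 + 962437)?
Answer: 488096860352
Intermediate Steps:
(4238546 - 4613170)*(-2265335 + 962437) = -374624*(-1302898) = 488096860352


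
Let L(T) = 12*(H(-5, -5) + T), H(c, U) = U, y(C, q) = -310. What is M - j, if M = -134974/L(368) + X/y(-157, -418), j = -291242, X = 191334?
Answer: 98101563569/337590 ≈ 2.9059e+5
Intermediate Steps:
L(T) = -60 + 12*T (L(T) = 12*(-5 + T) = -60 + 12*T)
M = -218823211/337590 (M = -134974/(-60 + 12*368) + 191334/(-310) = -134974/(-60 + 4416) + 191334*(-1/310) = -134974/4356 - 95667/155 = -134974*1/4356 - 95667/155 = -67487/2178 - 95667/155 = -218823211/337590 ≈ -648.19)
M - j = -218823211/337590 - 1*(-291242) = -218823211/337590 + 291242 = 98101563569/337590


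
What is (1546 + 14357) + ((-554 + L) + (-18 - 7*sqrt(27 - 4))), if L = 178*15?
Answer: 18001 - 7*sqrt(23) ≈ 17967.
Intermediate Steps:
L = 2670
(1546 + 14357) + ((-554 + L) + (-18 - 7*sqrt(27 - 4))) = (1546 + 14357) + ((-554 + 2670) + (-18 - 7*sqrt(27 - 4))) = 15903 + (2116 + (-18 - 7*sqrt(23))) = 15903 + (2098 - 7*sqrt(23)) = 18001 - 7*sqrt(23)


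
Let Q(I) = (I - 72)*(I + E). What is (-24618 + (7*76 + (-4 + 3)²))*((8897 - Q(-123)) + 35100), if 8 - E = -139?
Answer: -1172385545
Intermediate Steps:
E = 147 (E = 8 - 1*(-139) = 8 + 139 = 147)
Q(I) = (-72 + I)*(147 + I) (Q(I) = (I - 72)*(I + 147) = (-72 + I)*(147 + I))
(-24618 + (7*76 + (-4 + 3)²))*((8897 - Q(-123)) + 35100) = (-24618 + (7*76 + (-4 + 3)²))*((8897 - (-10584 + (-123)² + 75*(-123))) + 35100) = (-24618 + (532 + (-1)²))*((8897 - (-10584 + 15129 - 9225)) + 35100) = (-24618 + (532 + 1))*((8897 - 1*(-4680)) + 35100) = (-24618 + 533)*((8897 + 4680) + 35100) = -24085*(13577 + 35100) = -24085*48677 = -1172385545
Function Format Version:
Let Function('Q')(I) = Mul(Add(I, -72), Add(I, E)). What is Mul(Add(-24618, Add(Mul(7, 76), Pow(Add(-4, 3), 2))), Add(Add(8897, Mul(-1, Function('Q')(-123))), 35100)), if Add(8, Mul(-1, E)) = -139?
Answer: -1172385545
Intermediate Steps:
E = 147 (E = Add(8, Mul(-1, -139)) = Add(8, 139) = 147)
Function('Q')(I) = Mul(Add(-72, I), Add(147, I)) (Function('Q')(I) = Mul(Add(I, -72), Add(I, 147)) = Mul(Add(-72, I), Add(147, I)))
Mul(Add(-24618, Add(Mul(7, 76), Pow(Add(-4, 3), 2))), Add(Add(8897, Mul(-1, Function('Q')(-123))), 35100)) = Mul(Add(-24618, Add(Mul(7, 76), Pow(Add(-4, 3), 2))), Add(Add(8897, Mul(-1, Add(-10584, Pow(-123, 2), Mul(75, -123)))), 35100)) = Mul(Add(-24618, Add(532, Pow(-1, 2))), Add(Add(8897, Mul(-1, Add(-10584, 15129, -9225))), 35100)) = Mul(Add(-24618, Add(532, 1)), Add(Add(8897, Mul(-1, -4680)), 35100)) = Mul(Add(-24618, 533), Add(Add(8897, 4680), 35100)) = Mul(-24085, Add(13577, 35100)) = Mul(-24085, 48677) = -1172385545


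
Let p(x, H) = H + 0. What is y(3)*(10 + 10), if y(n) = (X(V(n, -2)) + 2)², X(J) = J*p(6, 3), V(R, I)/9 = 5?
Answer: 375380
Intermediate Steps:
p(x, H) = H
V(R, I) = 45 (V(R, I) = 9*5 = 45)
X(J) = 3*J (X(J) = J*3 = 3*J)
y(n) = 18769 (y(n) = (3*45 + 2)² = (135 + 2)² = 137² = 18769)
y(3)*(10 + 10) = 18769*(10 + 10) = 18769*20 = 375380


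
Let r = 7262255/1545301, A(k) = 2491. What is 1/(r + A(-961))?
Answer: 1545301/3856607046 ≈ 0.00040069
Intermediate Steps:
r = 7262255/1545301 (r = 7262255*(1/1545301) = 7262255/1545301 ≈ 4.6996)
1/(r + A(-961)) = 1/(7262255/1545301 + 2491) = 1/(3856607046/1545301) = 1545301/3856607046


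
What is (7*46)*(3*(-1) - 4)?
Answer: -2254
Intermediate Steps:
(7*46)*(3*(-1) - 4) = 322*(-3 - 4) = 322*(-7) = -2254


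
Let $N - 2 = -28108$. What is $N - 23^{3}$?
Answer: $-40273$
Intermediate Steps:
$N = -28106$ ($N = 2 - 28108 = -28106$)
$N - 23^{3} = -28106 - 23^{3} = -28106 - 12167 = -40273$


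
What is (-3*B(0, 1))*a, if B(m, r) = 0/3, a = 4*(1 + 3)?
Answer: 0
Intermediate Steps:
a = 16 (a = 4*4 = 16)
B(m, r) = 0 (B(m, r) = 0*(1/3) = 0)
(-3*B(0, 1))*a = -3*0*16 = 0*16 = 0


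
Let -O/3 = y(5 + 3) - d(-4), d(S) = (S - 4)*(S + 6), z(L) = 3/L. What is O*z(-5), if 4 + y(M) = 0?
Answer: 108/5 ≈ 21.600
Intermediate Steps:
y(M) = -4 (y(M) = -4 + 0 = -4)
d(S) = (-4 + S)*(6 + S)
O = -36 (O = -3*(-4 - (-24 + (-4)² + 2*(-4))) = -3*(-4 - (-24 + 16 - 8)) = -3*(-4 - 1*(-16)) = -3*(-4 + 16) = -3*12 = -36)
O*z(-5) = -108/(-5) = -108*(-1)/5 = -36*(-⅗) = 108/5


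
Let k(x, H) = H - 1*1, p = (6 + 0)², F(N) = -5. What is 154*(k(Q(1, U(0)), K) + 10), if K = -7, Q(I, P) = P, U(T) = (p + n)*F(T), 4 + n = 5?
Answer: 308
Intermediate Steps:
n = 1 (n = -4 + 5 = 1)
p = 36 (p = 6² = 36)
U(T) = -185 (U(T) = (36 + 1)*(-5) = 37*(-5) = -185)
k(x, H) = -1 + H (k(x, H) = H - 1 = -1 + H)
154*(k(Q(1, U(0)), K) + 10) = 154*((-1 - 7) + 10) = 154*(-8 + 10) = 154*2 = 308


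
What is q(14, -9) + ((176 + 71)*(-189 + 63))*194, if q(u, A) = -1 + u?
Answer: -6037655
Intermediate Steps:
q(14, -9) + ((176 + 71)*(-189 + 63))*194 = (-1 + 14) + ((176 + 71)*(-189 + 63))*194 = 13 + (247*(-126))*194 = 13 - 31122*194 = 13 - 6037668 = -6037655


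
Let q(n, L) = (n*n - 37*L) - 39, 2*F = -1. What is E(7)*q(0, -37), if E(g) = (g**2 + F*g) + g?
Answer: 69825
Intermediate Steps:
F = -1/2 (F = (1/2)*(-1) = -1/2 ≈ -0.50000)
q(n, L) = -39 + n**2 - 37*L (q(n, L) = (n**2 - 37*L) - 39 = -39 + n**2 - 37*L)
E(g) = g**2 + g/2 (E(g) = (g**2 - g/2) + g = g**2 + g/2)
E(7)*q(0, -37) = (7*(1/2 + 7))*(-39 + 0**2 - 37*(-37)) = (7*(15/2))*(-39 + 0 + 1369) = (105/2)*1330 = 69825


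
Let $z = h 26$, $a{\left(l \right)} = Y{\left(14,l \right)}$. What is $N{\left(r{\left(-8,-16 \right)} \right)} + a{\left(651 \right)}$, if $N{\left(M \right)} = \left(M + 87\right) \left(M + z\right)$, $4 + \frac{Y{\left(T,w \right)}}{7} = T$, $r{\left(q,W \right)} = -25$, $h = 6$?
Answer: $8192$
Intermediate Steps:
$Y{\left(T,w \right)} = -28 + 7 T$
$a{\left(l \right)} = 70$ ($a{\left(l \right)} = -28 + 7 \cdot 14 = -28 + 98 = 70$)
$z = 156$ ($z = 6 \cdot 26 = 156$)
$N{\left(M \right)} = \left(87 + M\right) \left(156 + M\right)$ ($N{\left(M \right)} = \left(M + 87\right) \left(M + 156\right) = \left(87 + M\right) \left(156 + M\right)$)
$N{\left(r{\left(-8,-16 \right)} \right)} + a{\left(651 \right)} = \left(13572 + \left(-25\right)^{2} + 243 \left(-25\right)\right) + 70 = \left(13572 + 625 - 6075\right) + 70 = 8122 + 70 = 8192$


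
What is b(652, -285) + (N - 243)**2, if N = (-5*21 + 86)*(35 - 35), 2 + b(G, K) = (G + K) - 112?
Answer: 59302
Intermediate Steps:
b(G, K) = -114 + G + K (b(G, K) = -2 + ((G + K) - 112) = -2 + (-112 + G + K) = -114 + G + K)
N = 0 (N = (-105 + 86)*0 = -19*0 = 0)
b(652, -285) + (N - 243)**2 = (-114 + 652 - 285) + (0 - 243)**2 = 253 + (-243)**2 = 253 + 59049 = 59302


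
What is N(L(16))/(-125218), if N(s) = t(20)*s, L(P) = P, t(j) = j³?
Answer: -64000/62609 ≈ -1.0222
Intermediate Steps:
N(s) = 8000*s (N(s) = 20³*s = 8000*s)
N(L(16))/(-125218) = (8000*16)/(-125218) = 128000*(-1/125218) = -64000/62609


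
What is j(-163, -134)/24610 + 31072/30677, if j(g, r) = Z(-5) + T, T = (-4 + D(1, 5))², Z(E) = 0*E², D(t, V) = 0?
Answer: 382586376/377480485 ≈ 1.0135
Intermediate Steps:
Z(E) = 0
T = 16 (T = (-4 + 0)² = (-4)² = 16)
j(g, r) = 16 (j(g, r) = 0 + 16 = 16)
j(-163, -134)/24610 + 31072/30677 = 16/24610 + 31072/30677 = 16*(1/24610) + 31072*(1/30677) = 8/12305 + 31072/30677 = 382586376/377480485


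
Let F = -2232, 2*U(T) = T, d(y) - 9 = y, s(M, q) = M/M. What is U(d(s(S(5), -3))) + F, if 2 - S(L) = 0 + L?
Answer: -2227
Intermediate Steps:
S(L) = 2 - L (S(L) = 2 - (0 + L) = 2 - L)
s(M, q) = 1
d(y) = 9 + y
U(T) = T/2
U(d(s(S(5), -3))) + F = (9 + 1)/2 - 2232 = (½)*10 - 2232 = 5 - 2232 = -2227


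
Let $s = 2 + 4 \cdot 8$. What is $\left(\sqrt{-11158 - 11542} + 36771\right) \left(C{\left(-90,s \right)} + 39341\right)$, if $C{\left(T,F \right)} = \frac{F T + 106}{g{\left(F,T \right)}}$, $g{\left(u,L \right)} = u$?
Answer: $1443413160 + \frac{6673200 i \sqrt{227}}{17} \approx 1.4434 \cdot 10^{9} + 5.9142 \cdot 10^{6} i$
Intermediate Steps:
$s = 34$ ($s = 2 + 32 = 34$)
$C{\left(T,F \right)} = \frac{106 + F T}{F}$ ($C{\left(T,F \right)} = \frac{F T + 106}{F} = \frac{106 + F T}{F}$)
$\left(\sqrt{-11158 - 11542} + 36771\right) \left(C{\left(-90,s \right)} + 39341\right) = \left(\sqrt{-11158 - 11542} + 36771\right) \left(\left(-90 + \frac{106}{34}\right) + 39341\right) = \left(\sqrt{-22700} + 36771\right) \left(\left(-90 + 106 \cdot \frac{1}{34}\right) + 39341\right) = \left(10 i \sqrt{227} + 36771\right) \left(\left(-90 + \frac{53}{17}\right) + 39341\right) = \left(36771 + 10 i \sqrt{227}\right) \left(- \frac{1477}{17} + 39341\right) = \left(36771 + 10 i \sqrt{227}\right) \frac{667320}{17} = 1443413160 + \frac{6673200 i \sqrt{227}}{17}$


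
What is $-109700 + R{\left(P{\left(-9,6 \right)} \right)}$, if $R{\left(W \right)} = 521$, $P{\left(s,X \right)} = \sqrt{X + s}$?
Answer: $-109179$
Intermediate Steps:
$-109700 + R{\left(P{\left(-9,6 \right)} \right)} = -109700 + 521 = -109179$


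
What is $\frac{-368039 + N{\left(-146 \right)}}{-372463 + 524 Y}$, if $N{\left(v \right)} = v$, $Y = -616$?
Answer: $\frac{368185}{695247} \approx 0.52957$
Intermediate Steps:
$\frac{-368039 + N{\left(-146 \right)}}{-372463 + 524 Y} = \frac{-368039 - 146}{-372463 + 524 \left(-616\right)} = - \frac{368185}{-372463 - 322784} = - \frac{368185}{-695247} = \left(-368185\right) \left(- \frac{1}{695247}\right) = \frac{368185}{695247}$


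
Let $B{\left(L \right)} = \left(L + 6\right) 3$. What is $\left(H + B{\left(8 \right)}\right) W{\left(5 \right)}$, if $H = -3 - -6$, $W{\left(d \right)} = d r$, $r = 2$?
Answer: $450$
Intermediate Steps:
$W{\left(d \right)} = 2 d$ ($W{\left(d \right)} = d 2 = 2 d$)
$H = 3$ ($H = -3 + 6 = 3$)
$B{\left(L \right)} = 18 + 3 L$ ($B{\left(L \right)} = \left(6 + L\right) 3 = 18 + 3 L$)
$\left(H + B{\left(8 \right)}\right) W{\left(5 \right)} = \left(3 + \left(18 + 3 \cdot 8\right)\right) 2 \cdot 5 = \left(3 + \left(18 + 24\right)\right) 10 = \left(3 + 42\right) 10 = 45 \cdot 10 = 450$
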